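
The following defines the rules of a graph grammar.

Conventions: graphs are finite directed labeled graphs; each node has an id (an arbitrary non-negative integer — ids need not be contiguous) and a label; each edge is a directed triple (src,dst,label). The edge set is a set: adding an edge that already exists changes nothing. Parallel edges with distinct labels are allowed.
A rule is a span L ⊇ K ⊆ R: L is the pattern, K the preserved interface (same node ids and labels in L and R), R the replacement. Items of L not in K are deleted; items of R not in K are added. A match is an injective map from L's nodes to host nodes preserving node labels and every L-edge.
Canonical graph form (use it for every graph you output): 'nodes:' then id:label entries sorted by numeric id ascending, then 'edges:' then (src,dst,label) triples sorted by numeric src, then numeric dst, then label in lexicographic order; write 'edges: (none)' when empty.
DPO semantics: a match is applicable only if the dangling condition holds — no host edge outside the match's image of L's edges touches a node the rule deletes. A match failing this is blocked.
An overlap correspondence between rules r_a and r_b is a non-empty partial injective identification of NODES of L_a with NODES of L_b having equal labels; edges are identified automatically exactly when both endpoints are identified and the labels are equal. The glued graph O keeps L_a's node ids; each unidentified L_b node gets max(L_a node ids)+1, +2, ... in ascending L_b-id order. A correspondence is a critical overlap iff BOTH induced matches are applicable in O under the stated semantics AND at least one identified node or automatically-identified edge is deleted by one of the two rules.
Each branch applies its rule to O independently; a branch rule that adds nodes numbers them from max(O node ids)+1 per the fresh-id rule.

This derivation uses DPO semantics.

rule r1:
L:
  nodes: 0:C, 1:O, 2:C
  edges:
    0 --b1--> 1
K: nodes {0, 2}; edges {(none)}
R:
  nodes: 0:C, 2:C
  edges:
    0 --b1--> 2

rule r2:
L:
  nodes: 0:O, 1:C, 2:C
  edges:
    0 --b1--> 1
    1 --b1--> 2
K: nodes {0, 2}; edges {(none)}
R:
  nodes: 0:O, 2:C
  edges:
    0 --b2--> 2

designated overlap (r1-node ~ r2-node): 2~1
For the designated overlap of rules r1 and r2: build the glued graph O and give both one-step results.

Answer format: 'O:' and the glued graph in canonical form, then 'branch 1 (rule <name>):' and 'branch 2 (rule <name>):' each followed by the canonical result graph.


O:
nodes: 0:C, 1:O, 2:C, 3:O, 4:C
edges: (0,1,b1); (2,4,b1); (3,2,b1)
branch 1 (rule r1):
nodes: 0:C, 2:C, 3:O, 4:C
edges: (0,2,b1); (2,4,b1); (3,2,b1)
branch 2 (rule r2):
nodes: 0:C, 1:O, 3:O, 4:C
edges: (0,1,b1); (3,4,b2)


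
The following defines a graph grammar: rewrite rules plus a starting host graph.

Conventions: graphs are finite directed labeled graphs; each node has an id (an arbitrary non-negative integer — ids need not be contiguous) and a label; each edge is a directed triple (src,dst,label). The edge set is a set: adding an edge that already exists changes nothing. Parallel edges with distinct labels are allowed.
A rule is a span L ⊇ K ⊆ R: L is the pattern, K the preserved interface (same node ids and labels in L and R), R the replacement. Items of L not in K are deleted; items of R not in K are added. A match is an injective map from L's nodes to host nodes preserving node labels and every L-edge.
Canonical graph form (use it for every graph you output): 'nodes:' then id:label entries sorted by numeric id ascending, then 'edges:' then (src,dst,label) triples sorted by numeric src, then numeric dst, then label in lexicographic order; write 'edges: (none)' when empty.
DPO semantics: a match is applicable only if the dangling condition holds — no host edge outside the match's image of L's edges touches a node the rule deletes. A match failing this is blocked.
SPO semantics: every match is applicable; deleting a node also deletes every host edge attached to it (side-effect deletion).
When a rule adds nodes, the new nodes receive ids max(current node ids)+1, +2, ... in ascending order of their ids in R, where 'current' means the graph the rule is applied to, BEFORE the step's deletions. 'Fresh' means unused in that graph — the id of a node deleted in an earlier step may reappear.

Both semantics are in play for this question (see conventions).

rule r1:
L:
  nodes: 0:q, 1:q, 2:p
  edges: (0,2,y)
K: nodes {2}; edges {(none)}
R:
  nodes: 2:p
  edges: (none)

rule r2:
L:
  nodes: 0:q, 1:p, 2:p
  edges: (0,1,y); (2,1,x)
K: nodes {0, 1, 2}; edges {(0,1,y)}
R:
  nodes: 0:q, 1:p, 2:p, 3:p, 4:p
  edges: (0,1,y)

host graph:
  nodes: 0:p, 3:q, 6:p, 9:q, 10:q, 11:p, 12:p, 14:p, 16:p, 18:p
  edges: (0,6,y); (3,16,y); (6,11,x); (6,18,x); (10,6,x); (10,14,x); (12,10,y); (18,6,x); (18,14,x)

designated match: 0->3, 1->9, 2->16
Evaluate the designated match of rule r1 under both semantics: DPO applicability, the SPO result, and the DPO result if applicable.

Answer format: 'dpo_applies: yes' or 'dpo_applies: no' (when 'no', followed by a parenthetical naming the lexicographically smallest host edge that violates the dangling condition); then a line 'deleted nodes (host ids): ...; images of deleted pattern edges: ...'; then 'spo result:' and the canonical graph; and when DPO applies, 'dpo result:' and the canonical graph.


dpo_applies: yes
deleted nodes (host ids): 3, 9; images of deleted pattern edges: (3,16,y)
spo result:
nodes: 0:p, 6:p, 10:q, 11:p, 12:p, 14:p, 16:p, 18:p
edges: (0,6,y); (6,11,x); (6,18,x); (10,6,x); (10,14,x); (12,10,y); (18,6,x); (18,14,x)
dpo result:
nodes: 0:p, 6:p, 10:q, 11:p, 12:p, 14:p, 16:p, 18:p
edges: (0,6,y); (6,11,x); (6,18,x); (10,6,x); (10,14,x); (12,10,y); (18,6,x); (18,14,x)


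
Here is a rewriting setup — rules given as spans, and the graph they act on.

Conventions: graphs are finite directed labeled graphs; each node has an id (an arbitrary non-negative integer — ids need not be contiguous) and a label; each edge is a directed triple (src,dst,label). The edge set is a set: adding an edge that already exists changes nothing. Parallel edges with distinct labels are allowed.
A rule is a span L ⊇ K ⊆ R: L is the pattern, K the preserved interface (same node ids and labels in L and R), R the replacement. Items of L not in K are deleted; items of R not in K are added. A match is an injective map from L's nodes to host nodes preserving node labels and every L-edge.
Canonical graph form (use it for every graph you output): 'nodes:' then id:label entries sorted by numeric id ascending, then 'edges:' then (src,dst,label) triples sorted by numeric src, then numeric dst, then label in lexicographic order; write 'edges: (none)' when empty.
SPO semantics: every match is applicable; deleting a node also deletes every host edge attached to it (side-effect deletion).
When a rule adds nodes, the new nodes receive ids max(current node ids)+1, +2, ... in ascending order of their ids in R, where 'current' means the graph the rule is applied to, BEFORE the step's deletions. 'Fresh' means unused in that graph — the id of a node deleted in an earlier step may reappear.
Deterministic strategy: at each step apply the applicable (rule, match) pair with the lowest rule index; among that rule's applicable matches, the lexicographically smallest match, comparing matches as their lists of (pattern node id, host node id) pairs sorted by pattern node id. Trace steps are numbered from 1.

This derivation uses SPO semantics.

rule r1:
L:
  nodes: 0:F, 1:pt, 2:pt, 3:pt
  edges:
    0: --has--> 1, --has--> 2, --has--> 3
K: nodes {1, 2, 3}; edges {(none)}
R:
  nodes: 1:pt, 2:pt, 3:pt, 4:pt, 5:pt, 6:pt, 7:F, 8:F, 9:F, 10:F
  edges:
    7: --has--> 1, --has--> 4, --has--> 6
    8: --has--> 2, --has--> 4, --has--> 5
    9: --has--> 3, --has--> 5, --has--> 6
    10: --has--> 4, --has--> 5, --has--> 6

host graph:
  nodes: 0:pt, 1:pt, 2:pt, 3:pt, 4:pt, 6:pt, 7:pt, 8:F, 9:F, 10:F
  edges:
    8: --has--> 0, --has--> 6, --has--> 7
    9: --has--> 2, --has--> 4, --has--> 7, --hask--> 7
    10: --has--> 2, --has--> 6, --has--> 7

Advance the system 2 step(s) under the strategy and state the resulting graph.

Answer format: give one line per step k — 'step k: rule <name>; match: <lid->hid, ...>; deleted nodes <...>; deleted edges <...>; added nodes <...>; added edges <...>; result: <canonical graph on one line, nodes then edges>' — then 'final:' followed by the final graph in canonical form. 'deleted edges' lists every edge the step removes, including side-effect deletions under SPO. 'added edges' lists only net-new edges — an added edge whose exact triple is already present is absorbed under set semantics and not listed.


step 1: rule r1; match: 0->8, 1->0, 2->6, 3->7; deleted nodes 8; deleted edges (8,0,has); (8,6,has); (8,7,has); added nodes 11, 12, 13, 14, 15, 16, 17; added edges (14,0,has); (14,11,has); (14,13,has); (15,6,has); (15,11,has); (15,12,has); (16,7,has); (16,12,has); (16,13,has); (17,11,has); (17,12,has); (17,13,has); result: nodes: 0:pt, 1:pt, 2:pt, 3:pt, 4:pt, 6:pt, 7:pt, 9:F, 10:F, 11:pt, 12:pt, 13:pt, 14:F, 15:F, 16:F, 17:F edges: (9,2,has); (9,4,has); (9,7,has); (9,7,hask); (10,2,has); (10,6,has); (10,7,has); (14,0,has); (14,11,has); (14,13,has); (15,6,has); (15,11,has); (15,12,has); (16,7,has); (16,12,has); (16,13,has); (17,11,has); (17,12,has); (17,13,has)
step 2: rule r1; match: 0->9, 1->2, 2->4, 3->7; deleted nodes 9; deleted edges (9,2,has); (9,4,has); (9,7,has); (9,7,hask); added nodes 18, 19, 20, 21, 22, 23, 24; added edges (21,2,has); (21,18,has); (21,20,has); (22,4,has); (22,18,has); (22,19,has); (23,7,has); (23,19,has); (23,20,has); (24,18,has); (24,19,has); (24,20,has); result: nodes: 0:pt, 1:pt, 2:pt, 3:pt, 4:pt, 6:pt, 7:pt, 10:F, 11:pt, 12:pt, 13:pt, 14:F, 15:F, 16:F, 17:F, 18:pt, 19:pt, 20:pt, 21:F, 22:F, 23:F, 24:F edges: (10,2,has); (10,6,has); (10,7,has); (14,0,has); (14,11,has); (14,13,has); (15,6,has); (15,11,has); (15,12,has); (16,7,has); (16,12,has); (16,13,has); (17,11,has); (17,12,has); (17,13,has); (21,2,has); (21,18,has); (21,20,has); (22,4,has); (22,18,has); (22,19,has); (23,7,has); (23,19,has); (23,20,has); (24,18,has); (24,19,has); (24,20,has)
final:
nodes: 0:pt, 1:pt, 2:pt, 3:pt, 4:pt, 6:pt, 7:pt, 10:F, 11:pt, 12:pt, 13:pt, 14:F, 15:F, 16:F, 17:F, 18:pt, 19:pt, 20:pt, 21:F, 22:F, 23:F, 24:F
edges: (10,2,has); (10,6,has); (10,7,has); (14,0,has); (14,11,has); (14,13,has); (15,6,has); (15,11,has); (15,12,has); (16,7,has); (16,12,has); (16,13,has); (17,11,has); (17,12,has); (17,13,has); (21,2,has); (21,18,has); (21,20,has); (22,4,has); (22,18,has); (22,19,has); (23,7,has); (23,19,has); (23,20,has); (24,18,has); (24,19,has); (24,20,has)


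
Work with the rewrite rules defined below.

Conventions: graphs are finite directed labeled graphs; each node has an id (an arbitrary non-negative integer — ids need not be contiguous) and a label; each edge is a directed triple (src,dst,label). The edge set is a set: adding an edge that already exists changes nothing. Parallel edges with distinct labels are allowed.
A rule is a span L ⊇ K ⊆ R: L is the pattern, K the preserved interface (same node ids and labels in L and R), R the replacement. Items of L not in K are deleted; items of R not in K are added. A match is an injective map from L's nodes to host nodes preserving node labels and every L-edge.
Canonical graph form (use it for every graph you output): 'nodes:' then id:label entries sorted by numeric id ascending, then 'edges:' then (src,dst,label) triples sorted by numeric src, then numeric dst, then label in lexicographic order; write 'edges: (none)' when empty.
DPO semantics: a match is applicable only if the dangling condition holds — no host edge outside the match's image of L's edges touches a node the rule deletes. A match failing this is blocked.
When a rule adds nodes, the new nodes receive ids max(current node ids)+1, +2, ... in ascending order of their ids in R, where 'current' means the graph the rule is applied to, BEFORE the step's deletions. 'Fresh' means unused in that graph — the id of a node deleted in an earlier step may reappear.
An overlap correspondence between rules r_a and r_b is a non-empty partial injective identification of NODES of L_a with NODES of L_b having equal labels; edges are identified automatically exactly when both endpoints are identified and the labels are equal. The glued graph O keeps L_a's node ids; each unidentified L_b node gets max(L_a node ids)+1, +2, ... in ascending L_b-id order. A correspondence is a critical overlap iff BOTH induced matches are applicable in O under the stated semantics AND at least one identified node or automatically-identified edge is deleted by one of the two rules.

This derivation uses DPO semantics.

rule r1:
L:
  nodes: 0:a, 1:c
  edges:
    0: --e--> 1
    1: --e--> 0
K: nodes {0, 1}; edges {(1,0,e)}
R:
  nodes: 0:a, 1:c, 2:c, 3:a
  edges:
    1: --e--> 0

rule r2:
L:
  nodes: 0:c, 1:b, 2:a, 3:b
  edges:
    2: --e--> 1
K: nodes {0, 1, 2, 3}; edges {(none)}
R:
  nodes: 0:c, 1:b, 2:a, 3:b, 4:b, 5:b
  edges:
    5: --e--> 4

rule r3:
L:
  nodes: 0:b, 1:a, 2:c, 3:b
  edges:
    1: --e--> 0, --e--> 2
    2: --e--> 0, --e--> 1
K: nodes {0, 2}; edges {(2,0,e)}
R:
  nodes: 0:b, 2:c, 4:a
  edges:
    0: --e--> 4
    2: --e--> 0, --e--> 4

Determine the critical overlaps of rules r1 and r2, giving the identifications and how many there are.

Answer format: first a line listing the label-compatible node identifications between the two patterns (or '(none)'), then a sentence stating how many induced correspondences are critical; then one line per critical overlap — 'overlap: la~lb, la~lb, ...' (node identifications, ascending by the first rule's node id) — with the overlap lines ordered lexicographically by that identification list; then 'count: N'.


label-compatible node identifications between L(r1) and L(r2): 0~2, 1~0
0 of the induced correspondences are critical overlaps of r1 and r2.
count: 0


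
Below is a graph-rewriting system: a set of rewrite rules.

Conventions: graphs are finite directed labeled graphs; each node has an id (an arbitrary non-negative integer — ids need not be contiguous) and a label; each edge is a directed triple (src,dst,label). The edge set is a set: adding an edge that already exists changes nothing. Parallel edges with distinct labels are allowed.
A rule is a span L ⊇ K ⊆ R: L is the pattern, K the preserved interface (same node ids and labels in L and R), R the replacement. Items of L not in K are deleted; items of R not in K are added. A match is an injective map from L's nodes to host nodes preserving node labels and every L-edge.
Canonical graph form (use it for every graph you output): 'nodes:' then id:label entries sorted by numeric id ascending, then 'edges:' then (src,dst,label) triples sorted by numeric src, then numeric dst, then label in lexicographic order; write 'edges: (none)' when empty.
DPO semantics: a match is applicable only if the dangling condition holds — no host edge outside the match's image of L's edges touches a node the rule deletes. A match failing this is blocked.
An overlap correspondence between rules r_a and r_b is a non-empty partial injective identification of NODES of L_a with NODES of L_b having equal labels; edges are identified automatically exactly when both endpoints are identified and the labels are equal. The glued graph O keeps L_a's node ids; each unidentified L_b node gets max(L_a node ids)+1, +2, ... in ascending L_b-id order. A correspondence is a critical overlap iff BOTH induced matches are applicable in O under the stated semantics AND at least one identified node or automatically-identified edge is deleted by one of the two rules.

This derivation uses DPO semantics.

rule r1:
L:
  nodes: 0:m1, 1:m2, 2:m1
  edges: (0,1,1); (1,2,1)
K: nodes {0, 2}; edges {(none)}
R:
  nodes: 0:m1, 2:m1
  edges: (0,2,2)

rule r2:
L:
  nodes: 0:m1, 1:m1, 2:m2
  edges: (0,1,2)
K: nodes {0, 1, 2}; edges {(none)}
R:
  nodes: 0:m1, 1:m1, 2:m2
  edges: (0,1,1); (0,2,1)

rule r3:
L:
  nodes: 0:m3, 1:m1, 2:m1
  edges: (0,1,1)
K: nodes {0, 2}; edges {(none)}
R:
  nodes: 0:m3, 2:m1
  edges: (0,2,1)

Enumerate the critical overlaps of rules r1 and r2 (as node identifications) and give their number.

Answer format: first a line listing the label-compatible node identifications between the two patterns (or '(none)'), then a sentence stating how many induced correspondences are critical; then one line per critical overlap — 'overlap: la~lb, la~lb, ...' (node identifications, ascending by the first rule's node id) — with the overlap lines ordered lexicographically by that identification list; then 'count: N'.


label-compatible node identifications between L(r1) and L(r2): 0~0, 0~1, 1~2, 2~0, 2~1
7 of the induced correspondences are critical overlaps of r1 and r2.
overlap: 0~0, 1~2
overlap: 0~0, 1~2, 2~1
overlap: 0~1, 1~2
overlap: 0~1, 1~2, 2~0
overlap: 1~2
overlap: 1~2, 2~0
overlap: 1~2, 2~1
count: 7


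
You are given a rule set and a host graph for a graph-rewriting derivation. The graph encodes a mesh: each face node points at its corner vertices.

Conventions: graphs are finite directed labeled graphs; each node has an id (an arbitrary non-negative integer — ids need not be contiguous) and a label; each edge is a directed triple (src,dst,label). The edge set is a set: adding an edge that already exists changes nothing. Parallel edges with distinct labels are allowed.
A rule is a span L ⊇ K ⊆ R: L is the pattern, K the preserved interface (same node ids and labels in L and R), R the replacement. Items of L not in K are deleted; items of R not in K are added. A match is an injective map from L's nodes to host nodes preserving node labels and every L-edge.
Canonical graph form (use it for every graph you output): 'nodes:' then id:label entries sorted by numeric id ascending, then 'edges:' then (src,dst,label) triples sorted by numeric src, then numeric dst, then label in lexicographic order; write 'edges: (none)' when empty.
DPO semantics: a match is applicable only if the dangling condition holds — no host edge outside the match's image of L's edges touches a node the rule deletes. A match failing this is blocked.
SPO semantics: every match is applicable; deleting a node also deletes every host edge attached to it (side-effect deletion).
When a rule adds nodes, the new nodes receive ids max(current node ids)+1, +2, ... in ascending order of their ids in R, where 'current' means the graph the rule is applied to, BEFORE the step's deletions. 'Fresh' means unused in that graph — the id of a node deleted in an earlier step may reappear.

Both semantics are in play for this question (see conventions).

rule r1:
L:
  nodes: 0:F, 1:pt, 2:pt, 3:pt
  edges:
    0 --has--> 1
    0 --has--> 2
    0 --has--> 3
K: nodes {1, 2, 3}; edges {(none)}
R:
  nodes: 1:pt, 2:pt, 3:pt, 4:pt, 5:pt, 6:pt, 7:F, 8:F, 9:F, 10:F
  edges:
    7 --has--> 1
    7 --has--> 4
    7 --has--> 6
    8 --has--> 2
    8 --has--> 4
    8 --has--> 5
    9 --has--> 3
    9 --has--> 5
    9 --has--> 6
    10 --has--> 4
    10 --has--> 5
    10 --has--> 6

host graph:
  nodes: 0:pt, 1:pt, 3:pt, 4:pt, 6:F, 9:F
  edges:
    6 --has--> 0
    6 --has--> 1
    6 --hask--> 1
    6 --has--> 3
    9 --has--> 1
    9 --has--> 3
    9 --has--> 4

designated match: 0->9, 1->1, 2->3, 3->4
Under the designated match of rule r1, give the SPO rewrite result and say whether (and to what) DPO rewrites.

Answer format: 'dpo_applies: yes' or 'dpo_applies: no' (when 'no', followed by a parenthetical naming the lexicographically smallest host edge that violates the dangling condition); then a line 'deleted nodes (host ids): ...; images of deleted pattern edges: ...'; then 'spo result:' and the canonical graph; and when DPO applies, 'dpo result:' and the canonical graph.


dpo_applies: yes
deleted nodes (host ids): 9; images of deleted pattern edges: (9,1,has); (9,3,has); (9,4,has)
spo result:
nodes: 0:pt, 1:pt, 3:pt, 4:pt, 6:F, 10:pt, 11:pt, 12:pt, 13:F, 14:F, 15:F, 16:F
edges: (6,0,has); (6,1,has); (6,1,hask); (6,3,has); (13,1,has); (13,10,has); (13,12,has); (14,3,has); (14,10,has); (14,11,has); (15,4,has); (15,11,has); (15,12,has); (16,10,has); (16,11,has); (16,12,has)
dpo result:
nodes: 0:pt, 1:pt, 3:pt, 4:pt, 6:F, 10:pt, 11:pt, 12:pt, 13:F, 14:F, 15:F, 16:F
edges: (6,0,has); (6,1,has); (6,1,hask); (6,3,has); (13,1,has); (13,10,has); (13,12,has); (14,3,has); (14,10,has); (14,11,has); (15,4,has); (15,11,has); (15,12,has); (16,10,has); (16,11,has); (16,12,has)


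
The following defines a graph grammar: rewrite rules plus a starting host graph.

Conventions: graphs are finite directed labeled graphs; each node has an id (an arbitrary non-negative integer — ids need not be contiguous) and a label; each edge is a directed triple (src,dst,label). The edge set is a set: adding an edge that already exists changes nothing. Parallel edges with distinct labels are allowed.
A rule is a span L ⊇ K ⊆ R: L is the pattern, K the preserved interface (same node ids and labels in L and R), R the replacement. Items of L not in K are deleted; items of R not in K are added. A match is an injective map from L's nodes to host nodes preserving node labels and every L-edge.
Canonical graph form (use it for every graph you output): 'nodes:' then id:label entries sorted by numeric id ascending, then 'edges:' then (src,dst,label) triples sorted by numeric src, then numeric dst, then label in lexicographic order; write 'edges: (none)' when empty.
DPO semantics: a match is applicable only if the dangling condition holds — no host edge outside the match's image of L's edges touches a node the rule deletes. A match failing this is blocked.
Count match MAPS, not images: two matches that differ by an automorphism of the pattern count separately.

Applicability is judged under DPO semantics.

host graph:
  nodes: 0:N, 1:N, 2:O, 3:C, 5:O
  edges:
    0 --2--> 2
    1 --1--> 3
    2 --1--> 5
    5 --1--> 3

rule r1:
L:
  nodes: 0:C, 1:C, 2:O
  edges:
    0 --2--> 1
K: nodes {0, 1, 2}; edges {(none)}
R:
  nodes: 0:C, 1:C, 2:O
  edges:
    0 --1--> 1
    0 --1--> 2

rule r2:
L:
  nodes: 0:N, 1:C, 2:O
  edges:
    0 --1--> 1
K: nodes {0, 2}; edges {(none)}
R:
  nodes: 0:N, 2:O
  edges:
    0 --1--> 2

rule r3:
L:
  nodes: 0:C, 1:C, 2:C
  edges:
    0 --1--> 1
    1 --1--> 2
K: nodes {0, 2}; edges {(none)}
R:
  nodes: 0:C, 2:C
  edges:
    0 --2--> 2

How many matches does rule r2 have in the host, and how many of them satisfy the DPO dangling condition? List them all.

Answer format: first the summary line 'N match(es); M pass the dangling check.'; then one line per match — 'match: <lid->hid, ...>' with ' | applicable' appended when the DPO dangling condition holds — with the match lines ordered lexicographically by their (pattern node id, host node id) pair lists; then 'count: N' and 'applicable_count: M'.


2 match(es); 0 pass the dangling check.
match: 0->1, 1->3, 2->2
match: 0->1, 1->3, 2->5
count: 2
applicable_count: 0


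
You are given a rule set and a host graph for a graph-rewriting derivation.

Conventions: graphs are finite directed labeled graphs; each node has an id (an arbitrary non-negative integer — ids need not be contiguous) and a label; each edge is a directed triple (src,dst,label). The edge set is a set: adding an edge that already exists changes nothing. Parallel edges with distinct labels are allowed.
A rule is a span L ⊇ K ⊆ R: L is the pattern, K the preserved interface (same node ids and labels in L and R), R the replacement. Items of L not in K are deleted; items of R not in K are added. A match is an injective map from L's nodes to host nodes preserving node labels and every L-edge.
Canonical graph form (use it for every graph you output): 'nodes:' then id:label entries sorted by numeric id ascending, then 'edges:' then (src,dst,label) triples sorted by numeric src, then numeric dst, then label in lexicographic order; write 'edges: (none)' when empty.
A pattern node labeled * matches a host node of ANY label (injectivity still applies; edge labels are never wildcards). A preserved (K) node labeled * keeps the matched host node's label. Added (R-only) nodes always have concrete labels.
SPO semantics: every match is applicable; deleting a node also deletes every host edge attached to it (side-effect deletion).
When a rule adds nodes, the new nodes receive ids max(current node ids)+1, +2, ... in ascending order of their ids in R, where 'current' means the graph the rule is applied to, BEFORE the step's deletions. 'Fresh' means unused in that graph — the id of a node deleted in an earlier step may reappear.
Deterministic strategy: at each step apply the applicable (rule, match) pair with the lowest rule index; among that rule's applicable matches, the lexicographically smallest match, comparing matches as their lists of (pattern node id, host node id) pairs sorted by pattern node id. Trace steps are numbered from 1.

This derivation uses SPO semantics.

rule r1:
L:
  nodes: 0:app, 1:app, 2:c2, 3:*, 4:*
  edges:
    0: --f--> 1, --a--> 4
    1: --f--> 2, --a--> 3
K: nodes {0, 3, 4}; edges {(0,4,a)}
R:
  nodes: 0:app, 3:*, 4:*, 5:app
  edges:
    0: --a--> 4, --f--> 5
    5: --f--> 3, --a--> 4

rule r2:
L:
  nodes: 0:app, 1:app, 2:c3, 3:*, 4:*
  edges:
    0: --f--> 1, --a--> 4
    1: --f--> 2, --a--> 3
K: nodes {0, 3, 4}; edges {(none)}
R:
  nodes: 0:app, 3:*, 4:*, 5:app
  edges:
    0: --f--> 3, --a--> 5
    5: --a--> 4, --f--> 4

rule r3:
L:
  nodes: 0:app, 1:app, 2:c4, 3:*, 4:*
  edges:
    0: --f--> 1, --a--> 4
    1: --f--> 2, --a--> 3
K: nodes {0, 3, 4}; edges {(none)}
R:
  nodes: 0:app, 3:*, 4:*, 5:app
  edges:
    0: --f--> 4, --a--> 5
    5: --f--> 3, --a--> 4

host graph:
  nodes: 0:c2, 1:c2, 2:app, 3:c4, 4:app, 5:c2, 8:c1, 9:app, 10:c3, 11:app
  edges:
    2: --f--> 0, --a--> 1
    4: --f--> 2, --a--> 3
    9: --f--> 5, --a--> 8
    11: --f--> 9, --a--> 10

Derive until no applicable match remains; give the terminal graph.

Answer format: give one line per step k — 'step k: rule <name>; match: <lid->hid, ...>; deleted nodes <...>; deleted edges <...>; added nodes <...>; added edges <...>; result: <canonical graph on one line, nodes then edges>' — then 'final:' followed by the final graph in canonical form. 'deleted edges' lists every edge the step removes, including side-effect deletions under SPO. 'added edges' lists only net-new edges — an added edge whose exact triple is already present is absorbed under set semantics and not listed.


step 1: rule r1; match: 0->4, 1->2, 2->0, 3->1, 4->3; deleted nodes 0, 2; deleted edges (2,0,f); (2,1,a); (4,2,f); added nodes 12; added edges (4,12,f); (12,1,f); (12,3,a); result: nodes: 1:c2, 3:c4, 4:app, 5:c2, 8:c1, 9:app, 10:c3, 11:app, 12:app edges: (4,3,a); (4,12,f); (9,5,f); (9,8,a); (11,9,f); (11,10,a); (12,1,f); (12,3,a)
step 2: rule r1; match: 0->11, 1->9, 2->5, 3->8, 4->10; deleted nodes 5, 9; deleted edges (9,5,f); (9,8,a); (11,9,f); added nodes 13; added edges (11,13,f); (13,8,f); (13,10,a); result: nodes: 1:c2, 3:c4, 4:app, 8:c1, 10:c3, 11:app, 12:app, 13:app edges: (4,3,a); (4,12,f); (11,10,a); (11,13,f); (12,1,f); (12,3,a); (13,8,f); (13,10,a)
final:
nodes: 1:c2, 3:c4, 4:app, 8:c1, 10:c3, 11:app, 12:app, 13:app
edges: (4,3,a); (4,12,f); (11,10,a); (11,13,f); (12,1,f); (12,3,a); (13,8,f); (13,10,a)


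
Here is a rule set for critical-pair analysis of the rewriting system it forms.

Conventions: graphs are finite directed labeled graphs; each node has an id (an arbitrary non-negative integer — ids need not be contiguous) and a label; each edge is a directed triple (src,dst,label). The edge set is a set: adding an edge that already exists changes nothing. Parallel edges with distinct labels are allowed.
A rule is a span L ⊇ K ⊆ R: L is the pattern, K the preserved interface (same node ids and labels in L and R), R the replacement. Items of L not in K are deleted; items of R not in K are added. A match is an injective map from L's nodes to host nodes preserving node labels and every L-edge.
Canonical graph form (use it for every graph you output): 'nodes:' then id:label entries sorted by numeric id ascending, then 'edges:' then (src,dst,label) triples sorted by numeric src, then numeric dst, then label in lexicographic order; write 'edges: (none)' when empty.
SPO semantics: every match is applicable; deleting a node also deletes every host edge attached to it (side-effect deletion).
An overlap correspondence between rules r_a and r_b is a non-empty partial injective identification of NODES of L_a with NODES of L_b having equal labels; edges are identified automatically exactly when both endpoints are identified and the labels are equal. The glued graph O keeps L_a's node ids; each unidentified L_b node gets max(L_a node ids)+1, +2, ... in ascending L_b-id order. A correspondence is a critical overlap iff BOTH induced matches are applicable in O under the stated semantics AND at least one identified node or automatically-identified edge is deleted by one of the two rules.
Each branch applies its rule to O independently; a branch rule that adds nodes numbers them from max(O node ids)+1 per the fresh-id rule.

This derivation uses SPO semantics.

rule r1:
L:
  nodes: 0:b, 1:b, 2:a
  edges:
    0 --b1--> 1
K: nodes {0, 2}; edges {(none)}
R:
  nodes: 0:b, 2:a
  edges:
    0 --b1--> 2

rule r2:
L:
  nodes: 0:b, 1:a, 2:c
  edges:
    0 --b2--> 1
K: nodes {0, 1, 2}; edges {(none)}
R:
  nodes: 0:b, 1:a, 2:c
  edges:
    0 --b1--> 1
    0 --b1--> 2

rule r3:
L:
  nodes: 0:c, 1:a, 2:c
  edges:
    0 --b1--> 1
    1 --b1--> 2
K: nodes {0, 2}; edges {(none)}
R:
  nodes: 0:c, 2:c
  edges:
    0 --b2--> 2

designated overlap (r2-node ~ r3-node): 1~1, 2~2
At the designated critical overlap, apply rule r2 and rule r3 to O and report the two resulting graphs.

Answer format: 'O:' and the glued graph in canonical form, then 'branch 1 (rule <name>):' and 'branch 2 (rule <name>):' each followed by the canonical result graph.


O:
nodes: 0:b, 1:a, 2:c, 3:c
edges: (0,1,b2); (1,2,b1); (3,1,b1)
branch 1 (rule r2):
nodes: 0:b, 1:a, 2:c, 3:c
edges: (0,1,b1); (0,2,b1); (1,2,b1); (3,1,b1)
branch 2 (rule r3):
nodes: 0:b, 2:c, 3:c
edges: (3,2,b2)


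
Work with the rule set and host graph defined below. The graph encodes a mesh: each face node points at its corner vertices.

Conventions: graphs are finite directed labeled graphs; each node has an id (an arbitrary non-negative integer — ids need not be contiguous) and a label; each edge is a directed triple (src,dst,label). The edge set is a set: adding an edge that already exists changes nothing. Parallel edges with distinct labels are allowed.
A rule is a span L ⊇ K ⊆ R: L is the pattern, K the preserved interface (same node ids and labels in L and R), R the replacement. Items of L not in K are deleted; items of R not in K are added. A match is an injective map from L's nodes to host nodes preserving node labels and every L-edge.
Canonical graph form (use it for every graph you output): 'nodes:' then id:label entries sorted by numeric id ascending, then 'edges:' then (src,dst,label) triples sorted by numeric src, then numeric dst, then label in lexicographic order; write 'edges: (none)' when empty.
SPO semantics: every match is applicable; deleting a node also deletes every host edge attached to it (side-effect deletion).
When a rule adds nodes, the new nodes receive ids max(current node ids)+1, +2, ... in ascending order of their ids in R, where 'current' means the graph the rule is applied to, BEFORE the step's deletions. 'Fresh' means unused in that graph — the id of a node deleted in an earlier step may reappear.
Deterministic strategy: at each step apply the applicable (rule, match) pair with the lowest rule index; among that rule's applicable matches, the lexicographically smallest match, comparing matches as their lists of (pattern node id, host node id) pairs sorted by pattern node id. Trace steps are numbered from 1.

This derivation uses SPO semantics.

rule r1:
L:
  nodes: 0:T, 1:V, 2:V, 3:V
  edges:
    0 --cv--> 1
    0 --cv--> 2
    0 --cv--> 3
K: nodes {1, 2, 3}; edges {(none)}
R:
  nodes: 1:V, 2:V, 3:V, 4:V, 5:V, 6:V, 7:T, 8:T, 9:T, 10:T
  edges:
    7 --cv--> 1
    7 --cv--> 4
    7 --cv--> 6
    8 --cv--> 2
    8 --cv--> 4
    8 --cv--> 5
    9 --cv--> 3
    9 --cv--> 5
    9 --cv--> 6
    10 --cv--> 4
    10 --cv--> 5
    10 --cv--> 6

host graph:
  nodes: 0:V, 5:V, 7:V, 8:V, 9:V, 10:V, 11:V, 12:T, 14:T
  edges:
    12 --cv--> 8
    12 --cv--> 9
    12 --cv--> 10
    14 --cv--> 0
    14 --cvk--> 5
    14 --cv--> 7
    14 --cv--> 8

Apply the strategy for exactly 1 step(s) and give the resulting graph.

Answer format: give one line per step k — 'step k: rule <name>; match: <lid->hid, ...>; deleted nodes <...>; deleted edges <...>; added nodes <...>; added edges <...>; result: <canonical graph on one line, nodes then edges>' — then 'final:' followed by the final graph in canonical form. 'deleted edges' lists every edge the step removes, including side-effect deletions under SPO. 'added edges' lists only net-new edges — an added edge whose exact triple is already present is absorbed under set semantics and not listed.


step 1: rule r1; match: 0->12, 1->8, 2->9, 3->10; deleted nodes 12; deleted edges (12,8,cv); (12,9,cv); (12,10,cv); added nodes 15, 16, 17, 18, 19, 20, 21; added edges (18,8,cv); (18,15,cv); (18,17,cv); (19,9,cv); (19,15,cv); (19,16,cv); (20,10,cv); (20,16,cv); (20,17,cv); (21,15,cv); (21,16,cv); (21,17,cv); result: nodes: 0:V, 5:V, 7:V, 8:V, 9:V, 10:V, 11:V, 14:T, 15:V, 16:V, 17:V, 18:T, 19:T, 20:T, 21:T edges: (14,0,cv); (14,5,cvk); (14,7,cv); (14,8,cv); (18,8,cv); (18,15,cv); (18,17,cv); (19,9,cv); (19,15,cv); (19,16,cv); (20,10,cv); (20,16,cv); (20,17,cv); (21,15,cv); (21,16,cv); (21,17,cv)
final:
nodes: 0:V, 5:V, 7:V, 8:V, 9:V, 10:V, 11:V, 14:T, 15:V, 16:V, 17:V, 18:T, 19:T, 20:T, 21:T
edges: (14,0,cv); (14,5,cvk); (14,7,cv); (14,8,cv); (18,8,cv); (18,15,cv); (18,17,cv); (19,9,cv); (19,15,cv); (19,16,cv); (20,10,cv); (20,16,cv); (20,17,cv); (21,15,cv); (21,16,cv); (21,17,cv)


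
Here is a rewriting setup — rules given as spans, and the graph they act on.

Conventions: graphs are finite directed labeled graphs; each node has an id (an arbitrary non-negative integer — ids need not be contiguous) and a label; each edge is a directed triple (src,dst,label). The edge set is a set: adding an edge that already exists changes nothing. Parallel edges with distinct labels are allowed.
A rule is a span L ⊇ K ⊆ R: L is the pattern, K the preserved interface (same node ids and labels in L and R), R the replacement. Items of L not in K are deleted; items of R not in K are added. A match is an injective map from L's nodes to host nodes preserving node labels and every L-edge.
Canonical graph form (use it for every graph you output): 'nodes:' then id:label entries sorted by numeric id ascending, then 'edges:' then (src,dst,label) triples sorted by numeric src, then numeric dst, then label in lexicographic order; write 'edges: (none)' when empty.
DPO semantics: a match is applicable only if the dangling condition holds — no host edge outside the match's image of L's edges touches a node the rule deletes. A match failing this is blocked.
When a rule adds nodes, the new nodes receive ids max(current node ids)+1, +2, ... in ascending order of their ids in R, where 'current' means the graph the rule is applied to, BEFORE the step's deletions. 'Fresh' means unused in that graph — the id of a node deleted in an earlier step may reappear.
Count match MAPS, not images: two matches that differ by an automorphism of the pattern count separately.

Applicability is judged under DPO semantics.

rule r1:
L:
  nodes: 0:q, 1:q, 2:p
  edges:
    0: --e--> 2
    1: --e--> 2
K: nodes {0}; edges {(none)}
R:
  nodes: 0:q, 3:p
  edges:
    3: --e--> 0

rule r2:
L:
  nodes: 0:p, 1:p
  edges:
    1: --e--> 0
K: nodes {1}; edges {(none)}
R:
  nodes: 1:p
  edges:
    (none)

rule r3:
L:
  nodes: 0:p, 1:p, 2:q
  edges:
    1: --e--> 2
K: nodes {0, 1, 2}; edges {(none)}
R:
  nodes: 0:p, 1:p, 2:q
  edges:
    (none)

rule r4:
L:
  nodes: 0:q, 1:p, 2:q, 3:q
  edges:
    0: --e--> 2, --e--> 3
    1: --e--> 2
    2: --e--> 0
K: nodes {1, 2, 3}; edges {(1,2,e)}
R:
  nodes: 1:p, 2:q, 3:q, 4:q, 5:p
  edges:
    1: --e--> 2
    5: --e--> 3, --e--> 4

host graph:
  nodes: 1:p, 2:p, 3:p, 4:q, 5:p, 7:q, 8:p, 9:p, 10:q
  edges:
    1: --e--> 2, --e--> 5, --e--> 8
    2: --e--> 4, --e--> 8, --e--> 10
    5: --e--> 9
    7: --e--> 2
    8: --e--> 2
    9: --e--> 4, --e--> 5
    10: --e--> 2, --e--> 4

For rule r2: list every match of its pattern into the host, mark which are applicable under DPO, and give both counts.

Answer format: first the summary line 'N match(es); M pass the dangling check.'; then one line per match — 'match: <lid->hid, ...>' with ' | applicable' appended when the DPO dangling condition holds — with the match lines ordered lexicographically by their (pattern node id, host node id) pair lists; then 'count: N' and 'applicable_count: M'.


7 match(es); 0 pass the dangling check.
match: 0->2, 1->1
match: 0->2, 1->8
match: 0->5, 1->1
match: 0->5, 1->9
match: 0->8, 1->1
match: 0->8, 1->2
match: 0->9, 1->5
count: 7
applicable_count: 0


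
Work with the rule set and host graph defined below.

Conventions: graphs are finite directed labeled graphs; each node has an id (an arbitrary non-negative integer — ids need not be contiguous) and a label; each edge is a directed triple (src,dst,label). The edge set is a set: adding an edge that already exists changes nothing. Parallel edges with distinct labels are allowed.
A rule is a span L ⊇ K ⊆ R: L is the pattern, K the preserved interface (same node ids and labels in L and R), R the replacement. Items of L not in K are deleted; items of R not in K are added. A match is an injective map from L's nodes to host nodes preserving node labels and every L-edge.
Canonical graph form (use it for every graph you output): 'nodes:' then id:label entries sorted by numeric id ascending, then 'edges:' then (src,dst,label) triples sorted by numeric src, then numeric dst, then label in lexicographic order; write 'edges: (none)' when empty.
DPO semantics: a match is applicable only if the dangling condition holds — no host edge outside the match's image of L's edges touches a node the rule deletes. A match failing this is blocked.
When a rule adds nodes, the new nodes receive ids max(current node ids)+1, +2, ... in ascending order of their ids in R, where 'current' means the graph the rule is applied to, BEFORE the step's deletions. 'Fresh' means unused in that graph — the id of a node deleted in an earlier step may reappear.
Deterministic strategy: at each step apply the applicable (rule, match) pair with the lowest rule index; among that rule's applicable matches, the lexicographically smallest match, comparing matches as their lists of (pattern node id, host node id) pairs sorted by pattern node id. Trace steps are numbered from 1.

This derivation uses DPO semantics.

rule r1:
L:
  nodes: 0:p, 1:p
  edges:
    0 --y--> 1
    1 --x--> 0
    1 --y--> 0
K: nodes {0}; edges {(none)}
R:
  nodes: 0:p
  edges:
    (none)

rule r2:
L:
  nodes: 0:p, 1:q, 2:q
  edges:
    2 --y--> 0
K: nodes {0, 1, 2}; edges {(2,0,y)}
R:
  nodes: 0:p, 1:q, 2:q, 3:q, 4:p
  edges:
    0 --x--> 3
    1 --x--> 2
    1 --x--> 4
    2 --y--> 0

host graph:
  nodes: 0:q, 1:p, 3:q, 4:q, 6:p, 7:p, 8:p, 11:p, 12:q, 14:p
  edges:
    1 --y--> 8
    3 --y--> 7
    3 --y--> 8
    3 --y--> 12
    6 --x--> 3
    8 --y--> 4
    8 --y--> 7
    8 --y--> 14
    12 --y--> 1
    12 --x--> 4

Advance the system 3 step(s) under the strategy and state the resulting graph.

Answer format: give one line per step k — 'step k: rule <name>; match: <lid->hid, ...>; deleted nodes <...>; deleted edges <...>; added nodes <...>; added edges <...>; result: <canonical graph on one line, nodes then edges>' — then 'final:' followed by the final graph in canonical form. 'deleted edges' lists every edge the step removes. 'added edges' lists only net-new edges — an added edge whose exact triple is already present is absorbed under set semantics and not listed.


step 1: rule r2; match: 0->1, 1->0, 2->12; deleted nodes (none); deleted edges (none); added nodes 15, 16; added edges (0,12,x); (0,16,x); (1,15,x); result: nodes: 0:q, 1:p, 3:q, 4:q, 6:p, 7:p, 8:p, 11:p, 12:q, 14:p, 15:q, 16:p edges: (0,12,x); (0,16,x); (1,8,y); (1,15,x); (3,7,y); (3,8,y); (3,12,y); (6,3,x); (8,4,y); (8,7,y); (8,14,y); (12,1,y); (12,4,x)
step 2: rule r2; match: 0->1, 1->0, 2->12; deleted nodes (none); deleted edges (none); added nodes 17, 18; added edges (0,18,x); (1,17,x); result: nodes: 0:q, 1:p, 3:q, 4:q, 6:p, 7:p, 8:p, 11:p, 12:q, 14:p, 15:q, 16:p, 17:q, 18:p edges: (0,12,x); (0,16,x); (0,18,x); (1,8,y); (1,15,x); (1,17,x); (3,7,y); (3,8,y); (3,12,y); (6,3,x); (8,4,y); (8,7,y); (8,14,y); (12,1,y); (12,4,x)
step 3: rule r2; match: 0->1, 1->0, 2->12; deleted nodes (none); deleted edges (none); added nodes 19, 20; added edges (0,20,x); (1,19,x); result: nodes: 0:q, 1:p, 3:q, 4:q, 6:p, 7:p, 8:p, 11:p, 12:q, 14:p, 15:q, 16:p, 17:q, 18:p, 19:q, 20:p edges: (0,12,x); (0,16,x); (0,18,x); (0,20,x); (1,8,y); (1,15,x); (1,17,x); (1,19,x); (3,7,y); (3,8,y); (3,12,y); (6,3,x); (8,4,y); (8,7,y); (8,14,y); (12,1,y); (12,4,x)
final:
nodes: 0:q, 1:p, 3:q, 4:q, 6:p, 7:p, 8:p, 11:p, 12:q, 14:p, 15:q, 16:p, 17:q, 18:p, 19:q, 20:p
edges: (0,12,x); (0,16,x); (0,18,x); (0,20,x); (1,8,y); (1,15,x); (1,17,x); (1,19,x); (3,7,y); (3,8,y); (3,12,y); (6,3,x); (8,4,y); (8,7,y); (8,14,y); (12,1,y); (12,4,x)
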